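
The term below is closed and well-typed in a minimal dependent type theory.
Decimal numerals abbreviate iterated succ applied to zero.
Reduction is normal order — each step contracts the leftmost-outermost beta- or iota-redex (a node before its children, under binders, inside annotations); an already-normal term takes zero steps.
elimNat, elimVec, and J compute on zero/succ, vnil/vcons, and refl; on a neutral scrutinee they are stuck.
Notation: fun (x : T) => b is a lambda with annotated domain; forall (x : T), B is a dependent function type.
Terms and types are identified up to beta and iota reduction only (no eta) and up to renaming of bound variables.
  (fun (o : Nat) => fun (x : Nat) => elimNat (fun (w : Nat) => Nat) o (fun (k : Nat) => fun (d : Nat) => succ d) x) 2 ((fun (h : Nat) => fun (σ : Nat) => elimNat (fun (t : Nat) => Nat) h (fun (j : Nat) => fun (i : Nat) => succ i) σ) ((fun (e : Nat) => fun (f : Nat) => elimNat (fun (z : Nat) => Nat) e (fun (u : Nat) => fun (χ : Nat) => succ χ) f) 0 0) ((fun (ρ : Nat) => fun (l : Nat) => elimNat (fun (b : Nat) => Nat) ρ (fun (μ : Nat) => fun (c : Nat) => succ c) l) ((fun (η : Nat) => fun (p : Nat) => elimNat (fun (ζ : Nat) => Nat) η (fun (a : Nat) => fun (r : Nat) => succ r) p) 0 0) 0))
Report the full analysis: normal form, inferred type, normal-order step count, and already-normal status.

resulting normal form:
  2
the term's type:
  Nat
reduction steps (normal order): 15
already normal: no
first contracted redex: a beta-redex


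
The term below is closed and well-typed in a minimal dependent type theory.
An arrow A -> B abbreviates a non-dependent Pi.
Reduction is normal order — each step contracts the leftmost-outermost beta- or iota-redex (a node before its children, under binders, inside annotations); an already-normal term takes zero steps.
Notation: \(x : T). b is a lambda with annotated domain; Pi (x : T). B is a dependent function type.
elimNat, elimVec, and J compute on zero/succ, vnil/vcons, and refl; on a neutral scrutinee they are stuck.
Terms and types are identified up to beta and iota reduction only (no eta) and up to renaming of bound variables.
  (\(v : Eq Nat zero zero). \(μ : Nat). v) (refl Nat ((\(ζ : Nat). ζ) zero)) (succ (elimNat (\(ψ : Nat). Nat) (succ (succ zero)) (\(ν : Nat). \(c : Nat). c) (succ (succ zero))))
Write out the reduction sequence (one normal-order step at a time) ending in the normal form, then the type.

reduction (normal order):
  (\(v : Eq Nat zero zero). \(μ : Nat). v) (refl Nat ((\(ζ : Nat). ζ) zero)) (succ (elimNat (\(ψ : Nat). Nat) (succ (succ zero)) (\(ν : Nat). \(c : Nat). c) (succ (succ zero))))
  ~> (\(v : Nat). refl Nat ((\(μ : Nat). μ) zero)) (succ (elimNat (\(ζ : Nat). Nat) (succ (succ zero)) (\(ψ : Nat). \(ν : Nat). ν) (succ (succ zero))))
  ~> refl Nat ((\(v : Nat). v) zero)
  ~> refl Nat zero
type:
  Eq Nat zero zero


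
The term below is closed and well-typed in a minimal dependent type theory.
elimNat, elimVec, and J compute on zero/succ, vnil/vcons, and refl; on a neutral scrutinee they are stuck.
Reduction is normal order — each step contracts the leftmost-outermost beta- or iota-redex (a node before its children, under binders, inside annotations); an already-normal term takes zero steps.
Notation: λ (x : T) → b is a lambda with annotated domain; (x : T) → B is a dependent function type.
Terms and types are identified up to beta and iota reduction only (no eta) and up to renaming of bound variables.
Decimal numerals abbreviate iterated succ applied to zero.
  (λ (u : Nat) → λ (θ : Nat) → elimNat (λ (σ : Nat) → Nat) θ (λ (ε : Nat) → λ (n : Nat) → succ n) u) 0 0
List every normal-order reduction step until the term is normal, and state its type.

normal-order reduction sequence:
  (λ (u : Nat) → λ (θ : Nat) → elimNat (λ (σ : Nat) → Nat) θ (λ (ε : Nat) → λ (n : Nat) → succ n) u) 0 0
  ~> (λ (u : Nat) → elimNat (λ (θ : Nat) → Nat) u (λ (σ : Nat) → λ (ε : Nat) → succ ε) 0) 0
  ~> elimNat (λ (u : Nat) → Nat) 0 (λ (θ : Nat) → λ (σ : Nat) → succ σ) 0
  ~> 0
type:
  Nat


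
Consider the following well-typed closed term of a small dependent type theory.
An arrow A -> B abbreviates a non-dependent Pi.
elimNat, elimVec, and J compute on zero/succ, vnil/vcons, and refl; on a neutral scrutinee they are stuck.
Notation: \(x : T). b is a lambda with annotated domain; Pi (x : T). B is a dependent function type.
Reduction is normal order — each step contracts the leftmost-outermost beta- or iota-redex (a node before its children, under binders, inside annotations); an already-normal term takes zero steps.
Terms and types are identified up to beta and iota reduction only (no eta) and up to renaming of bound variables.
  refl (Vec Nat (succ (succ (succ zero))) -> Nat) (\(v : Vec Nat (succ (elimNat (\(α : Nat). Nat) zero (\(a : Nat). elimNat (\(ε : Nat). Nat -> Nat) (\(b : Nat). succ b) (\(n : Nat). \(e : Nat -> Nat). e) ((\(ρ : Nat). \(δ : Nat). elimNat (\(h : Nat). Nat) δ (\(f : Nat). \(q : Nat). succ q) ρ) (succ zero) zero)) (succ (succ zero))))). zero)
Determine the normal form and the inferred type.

reduced normal form:
  refl (Vec Nat (succ (succ (succ zero))) -> Nat) (\(v : Vec Nat (succ (succ (succ zero)))). zero)
type:
  Eq (Vec Nat (succ (succ (succ zero))) -> Nat) (\(v : Vec Nat (succ (succ (succ zero)))). zero) (\(α : Vec Nat (succ (succ (succ zero)))). zero)
observation: the first redex contracted is an elimNat iota-redex; the normal form is reached in 27 normal-order steps.


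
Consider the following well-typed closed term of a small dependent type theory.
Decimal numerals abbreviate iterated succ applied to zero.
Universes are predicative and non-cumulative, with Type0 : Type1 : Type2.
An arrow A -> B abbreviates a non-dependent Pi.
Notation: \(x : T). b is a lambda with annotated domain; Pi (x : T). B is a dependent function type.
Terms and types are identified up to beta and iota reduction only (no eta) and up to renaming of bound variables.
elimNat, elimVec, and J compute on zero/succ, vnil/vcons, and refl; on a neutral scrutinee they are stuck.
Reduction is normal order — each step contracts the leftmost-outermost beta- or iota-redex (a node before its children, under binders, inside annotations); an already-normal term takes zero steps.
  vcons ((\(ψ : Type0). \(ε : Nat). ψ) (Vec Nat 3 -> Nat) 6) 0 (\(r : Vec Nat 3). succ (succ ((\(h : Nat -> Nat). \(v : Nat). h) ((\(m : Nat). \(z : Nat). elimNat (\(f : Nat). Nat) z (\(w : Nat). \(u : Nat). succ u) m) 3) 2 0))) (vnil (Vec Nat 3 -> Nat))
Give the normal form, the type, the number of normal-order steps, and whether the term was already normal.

reduced normal form:
  vcons (Vec Nat 3 -> Nat) 0 (\(ψ : Vec Nat 3). 5) (vnil (Vec Nat 3 -> Nat))
type:
  Vec (Vec Nat 3 -> Nat) 1
steps to reach normal form (normal order): 16
already normal: no
first redex: a beta-redex


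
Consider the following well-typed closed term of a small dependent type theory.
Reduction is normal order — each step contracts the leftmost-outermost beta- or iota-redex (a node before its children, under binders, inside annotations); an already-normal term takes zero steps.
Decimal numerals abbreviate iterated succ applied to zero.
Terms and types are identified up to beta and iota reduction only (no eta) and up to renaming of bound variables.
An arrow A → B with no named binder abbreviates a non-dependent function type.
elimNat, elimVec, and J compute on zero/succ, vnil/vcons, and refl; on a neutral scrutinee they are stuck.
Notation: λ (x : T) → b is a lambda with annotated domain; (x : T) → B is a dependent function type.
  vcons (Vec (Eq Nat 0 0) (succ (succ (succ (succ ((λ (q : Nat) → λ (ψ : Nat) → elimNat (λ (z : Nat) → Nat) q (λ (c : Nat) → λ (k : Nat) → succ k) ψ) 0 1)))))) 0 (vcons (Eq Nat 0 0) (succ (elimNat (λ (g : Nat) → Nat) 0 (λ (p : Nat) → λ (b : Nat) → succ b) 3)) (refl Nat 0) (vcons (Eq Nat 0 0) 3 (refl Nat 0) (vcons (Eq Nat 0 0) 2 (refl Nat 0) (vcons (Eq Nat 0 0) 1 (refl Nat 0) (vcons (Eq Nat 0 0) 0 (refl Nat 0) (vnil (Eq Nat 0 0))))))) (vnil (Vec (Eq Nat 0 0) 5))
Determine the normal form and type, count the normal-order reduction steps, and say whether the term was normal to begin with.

normal form:
  vcons (Vec (Eq Nat 0 0) 5) 0 (vcons (Eq Nat 0 0) 4 (refl Nat 0) (vcons (Eq Nat 0 0) 3 (refl Nat 0) (vcons (Eq Nat 0 0) 2 (refl Nat 0) (vcons (Eq Nat 0 0) 1 (refl Nat 0) (vcons (Eq Nat 0 0) 0 (refl Nat 0) (vnil (Eq Nat 0 0))))))) (vnil (Vec (Eq Nat 0 0) 5))
inferred type:
  Vec (Vec (Eq Nat 0 0) 5) 1
normal-order step count: 16
started in normal form: no
first contracted redex: a beta-redex


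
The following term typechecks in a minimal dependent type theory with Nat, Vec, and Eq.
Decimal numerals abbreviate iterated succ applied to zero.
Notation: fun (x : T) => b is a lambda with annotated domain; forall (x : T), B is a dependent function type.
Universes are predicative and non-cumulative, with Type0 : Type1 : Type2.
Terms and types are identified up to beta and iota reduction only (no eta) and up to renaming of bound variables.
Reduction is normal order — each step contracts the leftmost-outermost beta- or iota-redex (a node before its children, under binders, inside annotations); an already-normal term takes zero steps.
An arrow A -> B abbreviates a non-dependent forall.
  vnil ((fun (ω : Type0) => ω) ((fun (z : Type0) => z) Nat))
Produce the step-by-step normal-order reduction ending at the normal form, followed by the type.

normal-order reduction:
  vnil ((fun (ω : Type0) => ω) ((fun (z : Type0) => z) Nat))
  ~> vnil ((fun (ω : Type0) => ω) Nat)
  ~> vnil Nat
inferred type:
  Vec Nat 0


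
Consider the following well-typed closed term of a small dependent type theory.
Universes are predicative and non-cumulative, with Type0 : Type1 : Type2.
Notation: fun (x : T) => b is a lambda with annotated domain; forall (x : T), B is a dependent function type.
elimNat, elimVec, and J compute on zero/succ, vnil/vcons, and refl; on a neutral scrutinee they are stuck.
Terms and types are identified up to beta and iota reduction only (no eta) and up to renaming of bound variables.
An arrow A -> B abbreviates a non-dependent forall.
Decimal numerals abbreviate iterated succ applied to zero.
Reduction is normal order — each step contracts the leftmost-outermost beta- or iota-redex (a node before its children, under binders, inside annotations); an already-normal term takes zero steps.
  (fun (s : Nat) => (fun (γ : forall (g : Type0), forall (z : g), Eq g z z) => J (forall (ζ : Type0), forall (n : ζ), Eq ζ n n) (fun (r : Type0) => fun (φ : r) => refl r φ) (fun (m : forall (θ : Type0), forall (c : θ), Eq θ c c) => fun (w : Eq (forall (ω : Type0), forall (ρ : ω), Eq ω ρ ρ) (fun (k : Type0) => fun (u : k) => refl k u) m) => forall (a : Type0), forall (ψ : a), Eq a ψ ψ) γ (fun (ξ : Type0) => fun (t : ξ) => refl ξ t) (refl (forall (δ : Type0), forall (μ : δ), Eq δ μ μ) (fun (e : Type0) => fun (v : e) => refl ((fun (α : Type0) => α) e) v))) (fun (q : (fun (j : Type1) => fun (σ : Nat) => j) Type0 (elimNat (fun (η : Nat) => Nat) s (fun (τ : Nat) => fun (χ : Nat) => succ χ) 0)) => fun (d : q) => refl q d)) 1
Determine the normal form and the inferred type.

resulting normal form:
  fun (s : Type0) => fun (γ : s) => refl s γ
inferred type:
  forall (s : Type0), forall (γ : s), Eq s γ γ
observation: reduction starts at a beta-redex, and 5 normal-order steps reach the normal form.


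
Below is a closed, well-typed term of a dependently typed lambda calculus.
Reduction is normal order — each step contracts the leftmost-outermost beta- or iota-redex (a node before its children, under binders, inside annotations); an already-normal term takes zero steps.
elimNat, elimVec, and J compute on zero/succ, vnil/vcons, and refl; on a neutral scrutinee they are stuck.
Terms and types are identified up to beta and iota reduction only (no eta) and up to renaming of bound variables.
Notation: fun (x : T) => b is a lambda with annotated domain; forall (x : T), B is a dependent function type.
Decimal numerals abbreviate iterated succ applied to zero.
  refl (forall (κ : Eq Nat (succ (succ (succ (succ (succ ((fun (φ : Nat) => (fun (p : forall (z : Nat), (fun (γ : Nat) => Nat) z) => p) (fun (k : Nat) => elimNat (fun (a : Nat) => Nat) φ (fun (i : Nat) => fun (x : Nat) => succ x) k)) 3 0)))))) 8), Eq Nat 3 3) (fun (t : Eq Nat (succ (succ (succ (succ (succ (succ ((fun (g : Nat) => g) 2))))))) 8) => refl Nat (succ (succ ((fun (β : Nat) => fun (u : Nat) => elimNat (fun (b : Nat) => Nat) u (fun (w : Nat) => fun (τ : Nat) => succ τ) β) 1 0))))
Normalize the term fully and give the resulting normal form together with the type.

normal form:
  refl (forall (κ : Eq Nat 8 8), Eq Nat 3 3) (fun (φ : Eq Nat 8 8) => refl Nat 3)
the term's type:
  Eq (forall (κ : Eq Nat 8 8), Eq Nat 3 3) (fun (φ : Eq Nat 8 8) => refl Nat 3) (fun (p : Eq Nat 8 8) => refl Nat 3)


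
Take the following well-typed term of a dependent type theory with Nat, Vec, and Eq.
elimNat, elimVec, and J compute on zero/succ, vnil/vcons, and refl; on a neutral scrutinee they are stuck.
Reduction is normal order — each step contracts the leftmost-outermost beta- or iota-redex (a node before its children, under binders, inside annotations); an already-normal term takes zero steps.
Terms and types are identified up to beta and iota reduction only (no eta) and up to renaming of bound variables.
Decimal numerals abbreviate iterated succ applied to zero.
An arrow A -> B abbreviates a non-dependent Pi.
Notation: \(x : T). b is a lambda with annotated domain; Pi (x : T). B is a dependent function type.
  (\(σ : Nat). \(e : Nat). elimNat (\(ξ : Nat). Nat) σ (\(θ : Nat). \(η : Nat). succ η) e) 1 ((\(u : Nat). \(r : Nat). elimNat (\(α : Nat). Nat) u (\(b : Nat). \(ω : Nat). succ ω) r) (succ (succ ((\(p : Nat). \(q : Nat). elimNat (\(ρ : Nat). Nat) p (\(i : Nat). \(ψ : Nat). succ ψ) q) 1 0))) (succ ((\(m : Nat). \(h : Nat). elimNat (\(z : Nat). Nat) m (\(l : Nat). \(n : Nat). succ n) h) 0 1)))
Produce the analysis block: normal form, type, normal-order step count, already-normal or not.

reduced normal form:
  6
type:
  Nat
steps to reach normal form (normal order): 36
term was already normal: no
first redex: a beta-redex


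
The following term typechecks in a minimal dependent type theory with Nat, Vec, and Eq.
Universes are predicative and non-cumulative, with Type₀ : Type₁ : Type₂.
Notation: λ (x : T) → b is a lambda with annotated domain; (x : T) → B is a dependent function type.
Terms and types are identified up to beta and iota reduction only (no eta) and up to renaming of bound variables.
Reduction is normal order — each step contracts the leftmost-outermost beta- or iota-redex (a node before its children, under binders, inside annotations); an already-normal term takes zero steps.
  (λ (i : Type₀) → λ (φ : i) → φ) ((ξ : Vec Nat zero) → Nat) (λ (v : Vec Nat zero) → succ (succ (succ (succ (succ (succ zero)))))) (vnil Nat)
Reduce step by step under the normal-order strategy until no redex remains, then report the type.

reduction (normal order):
  (λ (i : Type₀) → λ (φ : i) → φ) ((ξ : Vec Nat zero) → Nat) (λ (v : Vec Nat zero) → succ (succ (succ (succ (succ (succ zero)))))) (vnil Nat)
  ~> (λ (i : (φ : Vec Nat zero) → Nat) → i) (λ (ξ : Vec Nat zero) → succ (succ (succ (succ (succ (succ zero)))))) (vnil Nat)
  ~> (λ (i : Vec Nat zero) → succ (succ (succ (succ (succ (succ zero)))))) (vnil Nat)
  ~> succ (succ (succ (succ (succ (succ zero)))))
type:
  Nat


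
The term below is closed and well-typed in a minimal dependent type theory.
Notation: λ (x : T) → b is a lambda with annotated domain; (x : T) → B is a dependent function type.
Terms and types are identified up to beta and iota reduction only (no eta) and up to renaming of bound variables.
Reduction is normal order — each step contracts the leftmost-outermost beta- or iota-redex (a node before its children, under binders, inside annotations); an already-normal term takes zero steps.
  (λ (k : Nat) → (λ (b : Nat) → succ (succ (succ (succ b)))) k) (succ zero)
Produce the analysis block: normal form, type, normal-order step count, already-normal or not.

normal form:
  succ (succ (succ (succ (succ zero))))
inferred type:
  Nat
steps to reach normal form (normal order): 2
term was already normal: no
first contracted redex: a beta-redex


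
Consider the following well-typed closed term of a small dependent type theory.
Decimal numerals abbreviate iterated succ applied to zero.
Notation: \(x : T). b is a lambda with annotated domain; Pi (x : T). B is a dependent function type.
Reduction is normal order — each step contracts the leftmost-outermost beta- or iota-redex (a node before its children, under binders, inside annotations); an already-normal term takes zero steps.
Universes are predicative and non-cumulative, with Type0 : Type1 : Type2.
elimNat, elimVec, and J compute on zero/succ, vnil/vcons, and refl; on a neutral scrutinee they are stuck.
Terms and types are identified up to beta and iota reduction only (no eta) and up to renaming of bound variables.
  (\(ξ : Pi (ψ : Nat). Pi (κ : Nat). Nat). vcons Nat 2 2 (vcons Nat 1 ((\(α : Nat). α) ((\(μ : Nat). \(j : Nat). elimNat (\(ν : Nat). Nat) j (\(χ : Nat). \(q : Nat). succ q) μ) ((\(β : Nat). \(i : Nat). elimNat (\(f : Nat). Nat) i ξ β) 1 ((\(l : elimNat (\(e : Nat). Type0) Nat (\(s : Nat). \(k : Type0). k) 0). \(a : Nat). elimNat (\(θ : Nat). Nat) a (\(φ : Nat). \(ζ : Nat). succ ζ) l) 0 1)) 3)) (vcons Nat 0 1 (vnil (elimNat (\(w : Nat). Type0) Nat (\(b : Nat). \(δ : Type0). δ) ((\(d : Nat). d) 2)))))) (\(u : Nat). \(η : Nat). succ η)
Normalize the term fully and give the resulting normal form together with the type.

resulting normal form:
  vcons Nat 2 2 (vcons Nat 1 5 (vcons Nat 0 1 (vnil Nat)))
the term's type:
  Vec Nat 3


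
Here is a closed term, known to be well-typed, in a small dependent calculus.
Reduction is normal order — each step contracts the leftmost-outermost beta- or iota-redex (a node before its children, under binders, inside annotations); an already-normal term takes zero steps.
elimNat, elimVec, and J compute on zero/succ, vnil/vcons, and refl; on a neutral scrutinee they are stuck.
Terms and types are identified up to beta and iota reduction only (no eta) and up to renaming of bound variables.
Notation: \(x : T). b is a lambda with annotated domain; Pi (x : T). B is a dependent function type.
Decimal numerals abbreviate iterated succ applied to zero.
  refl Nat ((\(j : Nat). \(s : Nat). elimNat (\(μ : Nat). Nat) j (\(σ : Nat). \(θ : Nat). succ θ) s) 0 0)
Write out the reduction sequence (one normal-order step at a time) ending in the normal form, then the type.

reduction (normal order):
  refl Nat ((\(j : Nat). \(s : Nat). elimNat (\(μ : Nat). Nat) j (\(σ : Nat). \(θ : Nat). succ θ) s) 0 0)
  ~> refl Nat ((\(j : Nat). elimNat (\(s : Nat). Nat) 0 (\(μ : Nat). \(σ : Nat). succ σ) j) 0)
  ~> refl Nat (elimNat (\(j : Nat). Nat) 0 (\(s : Nat). \(μ : Nat). succ μ) 0)
  ~> refl Nat 0
inferred type:
  Eq Nat 0 0


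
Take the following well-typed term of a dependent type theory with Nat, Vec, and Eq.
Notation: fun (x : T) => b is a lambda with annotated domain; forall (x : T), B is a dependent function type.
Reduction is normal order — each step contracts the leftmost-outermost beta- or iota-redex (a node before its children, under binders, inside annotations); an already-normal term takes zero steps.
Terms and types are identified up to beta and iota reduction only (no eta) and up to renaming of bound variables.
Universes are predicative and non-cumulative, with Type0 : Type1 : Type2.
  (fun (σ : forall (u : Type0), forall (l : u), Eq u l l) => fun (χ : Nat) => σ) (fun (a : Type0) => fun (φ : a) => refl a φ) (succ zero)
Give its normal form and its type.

normal form:
  fun (σ : Type0) => fun (u : σ) => refl σ u
type:
  forall (σ : Type0), forall (u : σ), Eq σ u u
observation: the leftmost-outermost redex is a beta-redex, and normalization takes 2 steps.


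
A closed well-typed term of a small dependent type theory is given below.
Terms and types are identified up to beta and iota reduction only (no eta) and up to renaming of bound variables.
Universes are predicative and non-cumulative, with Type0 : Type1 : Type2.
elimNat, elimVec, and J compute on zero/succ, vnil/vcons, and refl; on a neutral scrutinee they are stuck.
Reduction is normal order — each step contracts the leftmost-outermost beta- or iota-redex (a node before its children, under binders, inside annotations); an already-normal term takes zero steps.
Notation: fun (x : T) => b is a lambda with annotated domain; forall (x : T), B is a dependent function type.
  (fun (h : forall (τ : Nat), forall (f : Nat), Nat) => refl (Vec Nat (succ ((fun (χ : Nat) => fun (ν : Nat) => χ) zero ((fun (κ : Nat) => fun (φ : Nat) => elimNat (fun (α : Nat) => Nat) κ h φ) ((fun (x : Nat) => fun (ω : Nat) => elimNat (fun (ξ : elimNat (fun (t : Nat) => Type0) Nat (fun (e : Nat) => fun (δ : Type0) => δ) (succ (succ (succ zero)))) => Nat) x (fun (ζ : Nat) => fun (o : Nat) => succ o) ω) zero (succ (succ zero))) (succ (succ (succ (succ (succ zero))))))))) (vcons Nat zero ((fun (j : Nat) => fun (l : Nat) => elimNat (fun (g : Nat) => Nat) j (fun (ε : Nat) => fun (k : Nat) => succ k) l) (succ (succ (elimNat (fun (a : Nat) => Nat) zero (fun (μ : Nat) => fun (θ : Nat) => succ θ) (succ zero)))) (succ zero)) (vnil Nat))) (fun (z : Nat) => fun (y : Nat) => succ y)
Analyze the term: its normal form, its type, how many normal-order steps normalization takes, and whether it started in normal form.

resulting normal form:
  refl (Vec Nat (succ zero)) (vcons Nat zero (succ (succ (succ (succ zero)))) (vnil Nat))
the term's type:
  Eq (Vec Nat (succ zero)) (vcons Nat zero (succ (succ (succ (succ zero)))) (vnil Nat)) (vcons Nat zero (succ (succ (succ (succ zero)))) (vnil Nat))
reduction steps (normal order): 13
term was already normal: no
first contracted redex: a beta-redex


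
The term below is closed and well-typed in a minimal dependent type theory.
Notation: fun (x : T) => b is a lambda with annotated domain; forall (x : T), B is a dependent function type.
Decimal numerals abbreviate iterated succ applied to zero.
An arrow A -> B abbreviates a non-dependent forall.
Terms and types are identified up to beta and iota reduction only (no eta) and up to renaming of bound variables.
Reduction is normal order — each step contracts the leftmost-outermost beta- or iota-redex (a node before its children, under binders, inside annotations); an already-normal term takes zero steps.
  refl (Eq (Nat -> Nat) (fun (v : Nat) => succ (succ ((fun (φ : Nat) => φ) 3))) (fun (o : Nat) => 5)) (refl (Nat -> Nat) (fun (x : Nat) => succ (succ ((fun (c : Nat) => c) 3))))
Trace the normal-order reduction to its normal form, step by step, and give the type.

reduction (normal order):
  refl (Eq (Nat -> Nat) (fun (v : Nat) => succ (succ ((fun (φ : Nat) => φ) 3))) (fun (o : Nat) => 5)) (refl (Nat -> Nat) (fun (x : Nat) => succ (succ ((fun (c : Nat) => c) 3))))
  ~> refl (Eq (Nat -> Nat) (fun (v : Nat) => 5) (fun (φ : Nat) => 5)) (refl (Nat -> Nat) (fun (o : Nat) => succ (succ ((fun (x : Nat) => x) 3))))
  ~> refl (Eq (Nat -> Nat) (fun (v : Nat) => 5) (fun (φ : Nat) => 5)) (refl (Nat -> Nat) (fun (o : Nat) => 5))
inferred type:
  Eq (Eq (Nat -> Nat) (fun (v : Nat) => 5) (fun (φ : Nat) => 5)) (refl (Nat -> Nat) (fun (o : Nat) => 5)) (refl (Nat -> Nat) (fun (x : Nat) => 5))


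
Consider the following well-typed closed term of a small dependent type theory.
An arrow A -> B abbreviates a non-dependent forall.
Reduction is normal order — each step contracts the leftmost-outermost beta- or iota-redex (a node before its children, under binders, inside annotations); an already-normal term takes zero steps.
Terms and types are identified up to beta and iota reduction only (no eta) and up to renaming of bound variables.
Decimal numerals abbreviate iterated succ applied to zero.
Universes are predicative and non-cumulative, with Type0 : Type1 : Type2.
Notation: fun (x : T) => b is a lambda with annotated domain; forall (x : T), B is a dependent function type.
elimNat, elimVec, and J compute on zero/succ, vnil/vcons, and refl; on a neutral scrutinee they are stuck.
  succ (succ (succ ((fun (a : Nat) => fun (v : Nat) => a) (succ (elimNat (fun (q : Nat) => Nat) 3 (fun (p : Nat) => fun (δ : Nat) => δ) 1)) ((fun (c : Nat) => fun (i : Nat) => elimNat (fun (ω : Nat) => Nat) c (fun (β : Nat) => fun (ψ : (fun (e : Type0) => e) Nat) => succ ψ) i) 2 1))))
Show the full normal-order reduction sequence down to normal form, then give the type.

normal-order reduction:
  succ (succ (succ ((fun (a : Nat) => fun (v : Nat) => a) (succ (elimNat (fun (q : Nat) => Nat) 3 (fun (p : Nat) => fun (δ : Nat) => δ) 1)) ((fun (c : Nat) => fun (i : Nat) => elimNat (fun (ω : Nat) => Nat) c (fun (β : Nat) => fun (ψ : (fun (e : Type0) => e) Nat) => succ ψ) i) 2 1))))
  ~> succ (succ (succ ((fun (a : Nat) => succ (elimNat (fun (v : Nat) => Nat) 3 (fun (q : Nat) => fun (p : Nat) => p) 1)) ((fun (δ : Nat) => fun (c : Nat) => elimNat (fun (i : Nat) => Nat) δ (fun (ω : Nat) => fun (β : (fun (ψ : Type0) => ψ) Nat) => succ β) c) 2 1))))
  ~> succ (succ (succ (succ (elimNat (fun (a : Nat) => Nat) 3 (fun (v : Nat) => fun (q : Nat) => q) 1))))
  ~> succ (succ (succ (succ ((fun (a : Nat) => fun (v : Nat) => v) 0 (elimNat (fun (q : Nat) => Nat) 3 (fun (p : Nat) => fun (δ : Nat) => δ) 0)))))
  ~> succ (succ (succ (succ ((fun (a : Nat) => a) (elimNat (fun (v : Nat) => Nat) 3 (fun (q : Nat) => fun (p : Nat) => p) 0)))))
  ~> succ (succ (succ (succ (elimNat (fun (a : Nat) => Nat) 3 (fun (v : Nat) => fun (q : Nat) => q) 0))))
  ~> 7
the term's type:
  Nat


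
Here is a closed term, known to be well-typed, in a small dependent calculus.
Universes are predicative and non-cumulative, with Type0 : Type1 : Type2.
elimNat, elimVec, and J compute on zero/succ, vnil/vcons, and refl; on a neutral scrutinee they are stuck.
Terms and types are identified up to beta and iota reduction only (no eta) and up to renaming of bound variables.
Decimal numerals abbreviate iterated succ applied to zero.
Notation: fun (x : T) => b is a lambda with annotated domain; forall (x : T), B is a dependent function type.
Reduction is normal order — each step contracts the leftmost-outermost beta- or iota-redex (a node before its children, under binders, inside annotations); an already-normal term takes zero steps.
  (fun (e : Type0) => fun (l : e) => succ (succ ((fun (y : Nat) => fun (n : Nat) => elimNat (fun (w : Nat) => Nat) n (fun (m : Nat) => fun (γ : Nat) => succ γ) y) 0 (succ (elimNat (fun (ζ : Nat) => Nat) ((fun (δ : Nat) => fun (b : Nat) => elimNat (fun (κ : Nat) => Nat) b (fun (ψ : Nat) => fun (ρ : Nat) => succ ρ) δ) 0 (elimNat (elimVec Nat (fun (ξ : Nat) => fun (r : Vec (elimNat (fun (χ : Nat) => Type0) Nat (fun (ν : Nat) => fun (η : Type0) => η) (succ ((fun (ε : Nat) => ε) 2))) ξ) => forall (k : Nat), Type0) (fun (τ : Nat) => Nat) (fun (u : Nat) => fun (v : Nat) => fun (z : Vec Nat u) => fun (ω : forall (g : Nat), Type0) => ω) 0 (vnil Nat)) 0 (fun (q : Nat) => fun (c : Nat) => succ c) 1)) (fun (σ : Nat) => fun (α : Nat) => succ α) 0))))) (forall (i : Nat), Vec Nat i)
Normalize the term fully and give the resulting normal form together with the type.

resulting normal form:
  fun (e : forall (l : Nat), Vec Nat l) => 4
the term's type:
  forall (e : forall (l : Nat), Vec Nat l), Nat


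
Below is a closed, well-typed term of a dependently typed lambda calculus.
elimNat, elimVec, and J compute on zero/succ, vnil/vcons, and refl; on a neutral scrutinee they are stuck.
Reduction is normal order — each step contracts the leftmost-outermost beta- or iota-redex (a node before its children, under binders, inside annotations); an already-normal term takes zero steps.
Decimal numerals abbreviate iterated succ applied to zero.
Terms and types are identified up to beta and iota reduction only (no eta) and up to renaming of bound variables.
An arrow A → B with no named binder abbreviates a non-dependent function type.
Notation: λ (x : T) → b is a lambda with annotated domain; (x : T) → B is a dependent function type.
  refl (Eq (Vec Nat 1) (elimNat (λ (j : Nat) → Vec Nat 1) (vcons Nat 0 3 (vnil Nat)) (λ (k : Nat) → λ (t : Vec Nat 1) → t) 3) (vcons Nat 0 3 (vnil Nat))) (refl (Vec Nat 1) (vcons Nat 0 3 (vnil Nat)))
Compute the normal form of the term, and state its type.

normal form:
  refl (Eq (Vec Nat 1) (vcons Nat 0 3 (vnil Nat)) (vcons Nat 0 3 (vnil Nat))) (refl (Vec Nat 1) (vcons Nat 0 3 (vnil Nat)))
inferred type:
  Eq (Eq (Vec Nat 1) (vcons Nat 0 3 (vnil Nat)) (vcons Nat 0 3 (vnil Nat))) (refl (Vec Nat 1) (vcons Nat 0 3 (vnil Nat))) (refl (Vec Nat 1) (vcons Nat 0 3 (vnil Nat)))


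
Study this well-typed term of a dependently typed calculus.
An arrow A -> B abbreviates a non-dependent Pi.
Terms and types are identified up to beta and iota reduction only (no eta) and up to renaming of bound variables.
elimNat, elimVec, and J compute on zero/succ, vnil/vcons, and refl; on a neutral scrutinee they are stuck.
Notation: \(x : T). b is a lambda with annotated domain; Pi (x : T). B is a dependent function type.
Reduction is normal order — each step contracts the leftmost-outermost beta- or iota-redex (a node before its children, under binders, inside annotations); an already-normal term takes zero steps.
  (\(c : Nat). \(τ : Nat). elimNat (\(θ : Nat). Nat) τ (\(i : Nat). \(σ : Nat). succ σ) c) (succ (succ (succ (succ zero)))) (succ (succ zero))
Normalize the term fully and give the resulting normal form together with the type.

normal form:
  succ (succ (succ (succ (succ (succ zero)))))
the term's type:
  Nat
observation: normalization takes exactly 15 steps under the normal-order strategy.


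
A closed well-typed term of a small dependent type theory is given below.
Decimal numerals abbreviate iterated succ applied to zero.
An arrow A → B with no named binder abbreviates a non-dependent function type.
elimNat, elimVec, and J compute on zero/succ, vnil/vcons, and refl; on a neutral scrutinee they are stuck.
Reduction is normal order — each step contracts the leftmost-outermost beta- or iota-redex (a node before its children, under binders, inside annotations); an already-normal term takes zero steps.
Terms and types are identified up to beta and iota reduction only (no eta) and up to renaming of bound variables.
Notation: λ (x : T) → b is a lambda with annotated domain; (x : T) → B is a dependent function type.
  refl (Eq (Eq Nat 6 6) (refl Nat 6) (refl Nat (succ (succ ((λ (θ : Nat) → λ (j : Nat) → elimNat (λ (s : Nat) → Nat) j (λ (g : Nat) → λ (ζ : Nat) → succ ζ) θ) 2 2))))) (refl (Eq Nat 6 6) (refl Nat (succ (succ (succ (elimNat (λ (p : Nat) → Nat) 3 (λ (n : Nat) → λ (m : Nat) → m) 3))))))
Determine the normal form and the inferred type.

normal form:
  refl (Eq (Eq Nat 6 6) (refl Nat 6) (refl Nat 6)) (refl (Eq Nat 6 6) (refl Nat 6))
the term's type:
  Eq (Eq (Eq Nat 6 6) (refl Nat 6) (refl Nat 6)) (refl (Eq Nat 6 6) (refl Nat 6)) (refl (Eq Nat 6 6) (refl Nat 6))
observation: 19 normal-order steps normalize the term, beginning with a beta-redex.


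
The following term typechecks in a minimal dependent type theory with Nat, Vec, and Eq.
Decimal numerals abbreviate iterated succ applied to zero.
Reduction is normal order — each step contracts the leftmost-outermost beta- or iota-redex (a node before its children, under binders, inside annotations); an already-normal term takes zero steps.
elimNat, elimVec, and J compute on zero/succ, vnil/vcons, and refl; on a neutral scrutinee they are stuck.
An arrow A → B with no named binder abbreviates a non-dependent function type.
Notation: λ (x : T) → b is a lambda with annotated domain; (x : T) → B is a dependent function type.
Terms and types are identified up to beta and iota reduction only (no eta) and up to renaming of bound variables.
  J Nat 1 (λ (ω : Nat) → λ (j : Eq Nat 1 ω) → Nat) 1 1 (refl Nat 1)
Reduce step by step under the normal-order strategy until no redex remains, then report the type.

reduction (normal order):
  J Nat 1 (λ (ω : Nat) → λ (j : Eq Nat 1 ω) → Nat) 1 1 (refl Nat 1)
  ~> 1
the term's type:
  Nat


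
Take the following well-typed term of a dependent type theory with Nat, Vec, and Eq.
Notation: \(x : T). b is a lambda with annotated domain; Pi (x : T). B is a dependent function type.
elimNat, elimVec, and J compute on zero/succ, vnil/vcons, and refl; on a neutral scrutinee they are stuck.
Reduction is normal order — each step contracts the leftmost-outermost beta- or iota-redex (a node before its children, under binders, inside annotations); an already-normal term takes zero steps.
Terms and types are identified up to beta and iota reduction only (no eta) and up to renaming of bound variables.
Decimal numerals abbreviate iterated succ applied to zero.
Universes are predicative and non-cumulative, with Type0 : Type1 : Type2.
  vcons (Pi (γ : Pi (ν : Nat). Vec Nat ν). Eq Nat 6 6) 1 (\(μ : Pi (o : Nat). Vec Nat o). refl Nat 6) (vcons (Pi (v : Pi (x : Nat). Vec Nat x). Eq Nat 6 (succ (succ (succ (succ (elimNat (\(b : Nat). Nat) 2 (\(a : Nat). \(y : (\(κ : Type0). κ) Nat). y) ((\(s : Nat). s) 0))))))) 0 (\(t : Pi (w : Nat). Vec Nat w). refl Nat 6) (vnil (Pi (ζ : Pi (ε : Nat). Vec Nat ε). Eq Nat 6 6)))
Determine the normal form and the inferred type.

reduced normal form:
  vcons (Pi (γ : Pi (ν : Nat). Vec Nat ν). Eq Nat 6 6) 1 (\(μ : Pi (o : Nat). Vec Nat o). refl Nat 6) (vcons (Pi (v : Pi (x : Nat). Vec Nat x). Eq Nat 6 6) 0 (\(b : Pi (a : Nat). Vec Nat a). refl Nat 6) (vnil (Pi (y : Pi (κ : Nat). Vec Nat κ). Eq Nat 6 6)))
the term's type:
  Vec (Pi (γ : Pi (ν : Nat). Vec Nat ν). Eq Nat 6 6) 2


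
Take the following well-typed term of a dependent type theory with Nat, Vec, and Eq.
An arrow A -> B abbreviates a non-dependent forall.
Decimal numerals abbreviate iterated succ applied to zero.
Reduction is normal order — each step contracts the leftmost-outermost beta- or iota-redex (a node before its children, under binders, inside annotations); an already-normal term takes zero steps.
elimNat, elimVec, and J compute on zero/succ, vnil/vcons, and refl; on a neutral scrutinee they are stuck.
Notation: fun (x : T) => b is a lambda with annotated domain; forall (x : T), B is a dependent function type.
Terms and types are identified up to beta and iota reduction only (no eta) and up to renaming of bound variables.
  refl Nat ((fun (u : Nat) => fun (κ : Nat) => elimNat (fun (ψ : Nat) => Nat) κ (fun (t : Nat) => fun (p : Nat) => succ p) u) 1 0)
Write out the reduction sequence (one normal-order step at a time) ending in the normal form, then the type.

normal-order reduction sequence:
  refl Nat ((fun (u : Nat) => fun (κ : Nat) => elimNat (fun (ψ : Nat) => Nat) κ (fun (t : Nat) => fun (p : Nat) => succ p) u) 1 0)
  ~> refl Nat ((fun (u : Nat) => elimNat (fun (κ : Nat) => Nat) u (fun (ψ : Nat) => fun (t : Nat) => succ t) 1) 0)
  ~> refl Nat (elimNat (fun (u : Nat) => Nat) 0 (fun (κ : Nat) => fun (ψ : Nat) => succ ψ) 1)
  ~> refl Nat ((fun (u : Nat) => fun (κ : Nat) => succ κ) 0 (elimNat (fun (ψ : Nat) => Nat) 0 (fun (t : Nat) => fun (p : Nat) => succ p) 0))
  ~> refl Nat ((fun (u : Nat) => succ u) (elimNat (fun (κ : Nat) => Nat) 0 (fun (ψ : Nat) => fun (t : Nat) => succ t) 0))
  ~> refl Nat (succ (elimNat (fun (u : Nat) => Nat) 0 (fun (κ : Nat) => fun (ψ : Nat) => succ ψ) 0))
  ~> refl Nat 1
the term's type:
  Eq Nat 1 1


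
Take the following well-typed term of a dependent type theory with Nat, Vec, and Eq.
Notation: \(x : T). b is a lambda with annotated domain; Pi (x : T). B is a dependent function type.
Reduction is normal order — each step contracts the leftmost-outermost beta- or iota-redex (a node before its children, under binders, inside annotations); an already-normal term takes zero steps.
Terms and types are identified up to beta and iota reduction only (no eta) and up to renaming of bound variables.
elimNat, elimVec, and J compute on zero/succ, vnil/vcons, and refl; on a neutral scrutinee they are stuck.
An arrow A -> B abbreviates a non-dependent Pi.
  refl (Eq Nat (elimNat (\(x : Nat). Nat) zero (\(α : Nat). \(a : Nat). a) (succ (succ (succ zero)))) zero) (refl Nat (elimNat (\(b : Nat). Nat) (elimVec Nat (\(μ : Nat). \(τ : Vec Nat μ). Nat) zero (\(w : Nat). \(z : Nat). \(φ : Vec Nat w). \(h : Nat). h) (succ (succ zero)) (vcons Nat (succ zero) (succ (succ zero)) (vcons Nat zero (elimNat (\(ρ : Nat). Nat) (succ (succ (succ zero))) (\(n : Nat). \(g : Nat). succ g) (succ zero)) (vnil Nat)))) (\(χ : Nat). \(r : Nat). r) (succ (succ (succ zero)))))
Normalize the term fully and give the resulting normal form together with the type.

resulting normal form:
  refl (Eq Nat zero zero) (refl Nat zero)
the term's type:
  Eq (Eq Nat zero zero) (refl Nat zero) (refl Nat zero)


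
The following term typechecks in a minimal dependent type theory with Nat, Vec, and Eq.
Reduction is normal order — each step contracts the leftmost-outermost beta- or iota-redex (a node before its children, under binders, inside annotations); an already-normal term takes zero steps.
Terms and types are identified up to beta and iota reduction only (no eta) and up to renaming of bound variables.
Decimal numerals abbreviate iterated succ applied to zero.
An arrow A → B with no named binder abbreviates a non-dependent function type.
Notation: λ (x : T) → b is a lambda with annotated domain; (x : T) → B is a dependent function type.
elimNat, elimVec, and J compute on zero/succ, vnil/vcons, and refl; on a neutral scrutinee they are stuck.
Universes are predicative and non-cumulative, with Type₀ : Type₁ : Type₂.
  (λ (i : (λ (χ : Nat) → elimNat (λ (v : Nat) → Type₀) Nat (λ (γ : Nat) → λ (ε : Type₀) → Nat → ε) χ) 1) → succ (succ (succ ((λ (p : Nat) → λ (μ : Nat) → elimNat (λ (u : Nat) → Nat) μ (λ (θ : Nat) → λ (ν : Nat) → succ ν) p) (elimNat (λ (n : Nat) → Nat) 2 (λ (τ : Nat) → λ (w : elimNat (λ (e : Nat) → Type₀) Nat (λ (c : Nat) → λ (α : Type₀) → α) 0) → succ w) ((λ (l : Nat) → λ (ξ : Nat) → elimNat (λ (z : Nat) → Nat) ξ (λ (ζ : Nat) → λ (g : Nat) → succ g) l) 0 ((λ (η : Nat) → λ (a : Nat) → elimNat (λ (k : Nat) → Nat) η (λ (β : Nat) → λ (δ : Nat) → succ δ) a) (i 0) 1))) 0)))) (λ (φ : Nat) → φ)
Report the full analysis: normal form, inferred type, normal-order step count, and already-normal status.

reduced normal form:
  6
type:
  Nat
steps to reach normal form (normal order): 28
started in normal form: no
first contracted redex: a beta-redex


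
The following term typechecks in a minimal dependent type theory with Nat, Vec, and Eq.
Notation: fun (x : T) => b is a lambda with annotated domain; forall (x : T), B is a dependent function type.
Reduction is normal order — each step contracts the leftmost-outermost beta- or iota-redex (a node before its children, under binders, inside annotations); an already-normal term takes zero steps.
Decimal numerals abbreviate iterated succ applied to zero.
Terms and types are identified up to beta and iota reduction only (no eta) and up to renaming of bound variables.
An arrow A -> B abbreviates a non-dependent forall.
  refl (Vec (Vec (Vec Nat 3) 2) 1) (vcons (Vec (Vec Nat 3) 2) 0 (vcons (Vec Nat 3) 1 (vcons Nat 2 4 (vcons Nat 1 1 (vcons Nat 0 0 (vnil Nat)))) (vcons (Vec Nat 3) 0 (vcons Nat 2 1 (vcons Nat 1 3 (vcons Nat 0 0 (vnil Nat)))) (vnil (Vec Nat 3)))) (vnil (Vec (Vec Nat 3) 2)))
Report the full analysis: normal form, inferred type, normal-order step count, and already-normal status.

reduced normal form:
  refl (Vec (Vec (Vec Nat 3) 2) 1) (vcons (Vec (Vec Nat 3) 2) 0 (vcons (Vec Nat 3) 1 (vcons Nat 2 4 (vcons Nat 1 1 (vcons Nat 0 0 (vnil Nat)))) (vcons (Vec Nat 3) 0 (vcons Nat 2 1 (vcons Nat 1 3 (vcons Nat 0 0 (vnil Nat)))) (vnil (Vec Nat 3)))) (vnil (Vec (Vec Nat 3) 2)))
inferred type:
  Eq (Vec (Vec (Vec Nat 3) 2) 1) (vcons (Vec (Vec Nat 3) 2) 0 (vcons (Vec Nat 3) 1 (vcons Nat 2 4 (vcons Nat 1 1 (vcons Nat 0 0 (vnil Nat)))) (vcons (Vec Nat 3) 0 (vcons Nat 2 1 (vcons Nat 1 3 (vcons Nat 0 0 (vnil Nat)))) (vnil (Vec Nat 3)))) (vnil (Vec (Vec Nat 3) 2))) (vcons (Vec (Vec Nat 3) 2) 0 (vcons (Vec Nat 3) 1 (vcons Nat 2 4 (vcons Nat 1 1 (vcons Nat 0 0 (vnil Nat)))) (vcons (Vec Nat 3) 0 (vcons Nat 2 1 (vcons Nat 1 3 (vcons Nat 0 0 (vnil Nat)))) (vnil (Vec Nat 3)))) (vnil (Vec (Vec Nat 3) 2)))
steps to reach normal form (normal order): 0
already normal: yes
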